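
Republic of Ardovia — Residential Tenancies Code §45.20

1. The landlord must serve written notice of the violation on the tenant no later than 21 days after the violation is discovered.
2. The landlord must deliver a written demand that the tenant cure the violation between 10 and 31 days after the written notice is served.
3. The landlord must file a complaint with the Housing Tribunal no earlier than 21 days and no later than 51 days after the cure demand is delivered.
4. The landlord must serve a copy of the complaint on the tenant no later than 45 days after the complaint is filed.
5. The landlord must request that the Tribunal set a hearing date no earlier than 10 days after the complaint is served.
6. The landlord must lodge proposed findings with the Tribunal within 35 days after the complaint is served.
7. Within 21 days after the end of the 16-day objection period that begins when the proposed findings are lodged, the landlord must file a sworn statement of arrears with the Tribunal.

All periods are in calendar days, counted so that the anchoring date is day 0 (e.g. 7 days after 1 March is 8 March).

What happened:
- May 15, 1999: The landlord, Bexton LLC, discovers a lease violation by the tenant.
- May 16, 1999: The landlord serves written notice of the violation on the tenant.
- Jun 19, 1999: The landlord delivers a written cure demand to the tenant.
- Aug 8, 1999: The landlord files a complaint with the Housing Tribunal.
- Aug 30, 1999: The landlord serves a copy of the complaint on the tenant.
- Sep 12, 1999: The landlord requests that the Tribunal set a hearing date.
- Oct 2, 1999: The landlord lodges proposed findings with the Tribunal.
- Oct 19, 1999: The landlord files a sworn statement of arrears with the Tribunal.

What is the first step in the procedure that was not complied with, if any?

Step 1: 21 days after May 15, 1999 (when the violation is discovered) is Jun 5, 1999; completed May 16, 1999, before the deadline.
Step 2: the window is 10–31 days after May 16, 1999 (when the written notice is served), so May 26, 1999 through Jun 16, 1999; Jun 19, 1999 is 3 days past the end of the window.
Later steps need not be reached.

Step 2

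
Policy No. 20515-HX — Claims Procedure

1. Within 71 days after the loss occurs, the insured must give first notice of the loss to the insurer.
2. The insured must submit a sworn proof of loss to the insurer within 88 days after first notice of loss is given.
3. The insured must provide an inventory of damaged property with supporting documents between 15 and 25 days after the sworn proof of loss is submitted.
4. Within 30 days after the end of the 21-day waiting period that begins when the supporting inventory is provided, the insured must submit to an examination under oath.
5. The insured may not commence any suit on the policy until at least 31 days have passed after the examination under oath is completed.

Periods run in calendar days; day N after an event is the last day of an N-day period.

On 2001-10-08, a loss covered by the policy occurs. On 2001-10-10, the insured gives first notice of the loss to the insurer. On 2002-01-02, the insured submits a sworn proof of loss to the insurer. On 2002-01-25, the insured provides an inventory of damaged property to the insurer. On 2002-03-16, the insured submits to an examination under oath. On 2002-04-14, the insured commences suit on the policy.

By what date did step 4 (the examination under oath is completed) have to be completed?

The supporting inventory is provided on 2002-01-25; the 21-day waiting period therefore ends 2002-02-15, and step 4 runs from that date. 30 days after 2002-02-15 is 2002-03-17.

2002-03-17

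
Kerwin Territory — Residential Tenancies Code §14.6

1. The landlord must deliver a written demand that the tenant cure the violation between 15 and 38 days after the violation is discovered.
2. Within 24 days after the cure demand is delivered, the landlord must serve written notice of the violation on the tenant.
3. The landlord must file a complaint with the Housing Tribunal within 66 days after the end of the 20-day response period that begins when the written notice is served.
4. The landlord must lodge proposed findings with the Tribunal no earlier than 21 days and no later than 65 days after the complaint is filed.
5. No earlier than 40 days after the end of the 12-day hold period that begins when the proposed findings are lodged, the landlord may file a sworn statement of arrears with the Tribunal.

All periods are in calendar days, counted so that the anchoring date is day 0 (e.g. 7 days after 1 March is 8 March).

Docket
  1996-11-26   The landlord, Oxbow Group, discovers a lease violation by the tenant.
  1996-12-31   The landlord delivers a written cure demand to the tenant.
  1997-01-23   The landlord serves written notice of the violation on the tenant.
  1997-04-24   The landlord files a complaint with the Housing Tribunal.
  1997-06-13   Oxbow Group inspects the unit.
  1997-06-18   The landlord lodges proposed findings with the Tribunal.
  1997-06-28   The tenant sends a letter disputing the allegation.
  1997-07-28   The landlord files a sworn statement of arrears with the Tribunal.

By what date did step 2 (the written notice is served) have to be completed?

Step 2 runs from 1996-12-31, when the cure demand is delivered. 24 days after 1996-12-31 is 1997-01-24.

1997-01-24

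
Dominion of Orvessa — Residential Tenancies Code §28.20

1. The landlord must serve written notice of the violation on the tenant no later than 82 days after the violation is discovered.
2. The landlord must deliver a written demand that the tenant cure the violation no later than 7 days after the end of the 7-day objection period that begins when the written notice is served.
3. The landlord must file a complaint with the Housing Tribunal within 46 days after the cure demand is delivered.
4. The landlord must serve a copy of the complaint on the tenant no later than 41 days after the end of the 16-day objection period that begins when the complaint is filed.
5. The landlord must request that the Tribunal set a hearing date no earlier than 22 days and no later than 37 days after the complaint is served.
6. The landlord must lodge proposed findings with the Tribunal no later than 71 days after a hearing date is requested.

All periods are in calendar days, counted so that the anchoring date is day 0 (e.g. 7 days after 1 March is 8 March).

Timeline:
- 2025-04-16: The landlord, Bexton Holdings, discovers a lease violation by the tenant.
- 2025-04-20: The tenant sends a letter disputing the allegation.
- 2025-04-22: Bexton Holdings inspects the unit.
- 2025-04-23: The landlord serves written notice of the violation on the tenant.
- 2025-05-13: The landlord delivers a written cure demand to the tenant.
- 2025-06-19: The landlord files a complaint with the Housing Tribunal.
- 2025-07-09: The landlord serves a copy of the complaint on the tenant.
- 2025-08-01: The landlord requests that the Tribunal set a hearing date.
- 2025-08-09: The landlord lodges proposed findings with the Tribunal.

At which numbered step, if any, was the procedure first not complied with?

(1) due by 2025-04-16 + 82 days = 2025-07-07; 2025-04-23 is within that limit.
(2) due by 2025-04-30 + 7 days = 2025-05-07; done 2025-05-13 — 6 days late.

Step 2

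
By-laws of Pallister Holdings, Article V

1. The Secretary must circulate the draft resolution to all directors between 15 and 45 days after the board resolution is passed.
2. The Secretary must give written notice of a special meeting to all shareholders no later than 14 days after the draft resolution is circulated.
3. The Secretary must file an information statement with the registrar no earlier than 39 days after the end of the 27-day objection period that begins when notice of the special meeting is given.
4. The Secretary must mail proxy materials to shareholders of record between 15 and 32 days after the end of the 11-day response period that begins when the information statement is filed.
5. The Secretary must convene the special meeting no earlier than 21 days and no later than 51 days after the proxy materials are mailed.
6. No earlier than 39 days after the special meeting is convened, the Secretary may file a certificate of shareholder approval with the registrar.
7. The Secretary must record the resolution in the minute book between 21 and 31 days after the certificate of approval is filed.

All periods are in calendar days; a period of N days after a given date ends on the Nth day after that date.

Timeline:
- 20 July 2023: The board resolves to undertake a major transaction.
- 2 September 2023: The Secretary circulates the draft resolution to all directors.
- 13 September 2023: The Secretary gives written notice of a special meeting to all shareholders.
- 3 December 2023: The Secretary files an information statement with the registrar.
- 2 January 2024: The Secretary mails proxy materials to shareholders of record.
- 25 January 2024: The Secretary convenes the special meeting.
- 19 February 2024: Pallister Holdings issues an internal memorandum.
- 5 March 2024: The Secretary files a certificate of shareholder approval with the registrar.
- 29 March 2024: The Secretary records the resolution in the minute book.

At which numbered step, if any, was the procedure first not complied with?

None — every step was satisfied

Step 1 — 15 and 45 days from 20 July 2023 (when the board resolution is passed) are 4 August 2023 and 3 September 2023 respectively; done 2 September 2023, which is between those dates.
Step 2 — counting 14 days from 2 September 2023 (when the draft resolution is circulated) gives a deadline of 16 September 2023; done 13 September 2023 — timely.
Step 3 — must wait 39 days from 10 October 2023 (end of the 27-day objection period, which began when notice of the special meeting is given on 13 September 2023), so not before 18 November 2023; done 3 December 2023, after the minimum wait.
Step 4 — 15 and 32 days from 14 December 2023 (end of the 11-day response period, which began when the information statement is filed on 3 December 2023) are 29 December 2023 and 15 January 2024 respectively; 2 January 2024 falls inside that range.
Step 5 — 21 and 51 days from 2 January 2024 (when the proxy materials are mailed) are 23 January 2024 and 22 February 2024 respectively; done 25 January 2024, which is between those dates.
Step 6 — must wait 39 days from 25 January 2024 (when the special meeting is convened), so not before 4 March 2024; done 5 March 2024 — permitted.
Step 7 — 21 and 31 days from 5 March 2024 (when the certificate of approval is filed) are 26 March 2024 and 5 April 2024 respectively; done 29 March 2024, which is between those dates.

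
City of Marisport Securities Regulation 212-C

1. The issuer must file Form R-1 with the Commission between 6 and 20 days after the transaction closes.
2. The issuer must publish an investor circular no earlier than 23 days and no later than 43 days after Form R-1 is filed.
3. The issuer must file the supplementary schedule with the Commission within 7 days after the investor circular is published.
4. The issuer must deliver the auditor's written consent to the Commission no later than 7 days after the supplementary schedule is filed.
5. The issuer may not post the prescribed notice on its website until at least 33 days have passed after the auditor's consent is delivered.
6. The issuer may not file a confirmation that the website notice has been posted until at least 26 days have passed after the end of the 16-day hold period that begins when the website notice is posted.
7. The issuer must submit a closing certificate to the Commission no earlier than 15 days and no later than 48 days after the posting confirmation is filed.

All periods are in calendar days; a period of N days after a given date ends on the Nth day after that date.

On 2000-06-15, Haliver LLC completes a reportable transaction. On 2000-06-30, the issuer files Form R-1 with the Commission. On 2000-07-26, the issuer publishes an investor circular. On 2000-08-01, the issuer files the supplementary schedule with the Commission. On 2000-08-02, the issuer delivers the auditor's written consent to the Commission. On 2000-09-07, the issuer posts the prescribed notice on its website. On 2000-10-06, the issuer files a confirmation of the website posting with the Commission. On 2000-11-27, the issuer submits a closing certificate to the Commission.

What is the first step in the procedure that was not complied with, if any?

Step 6

Step 1: the window is 6–20 days after 2000-06-15 (when the transaction closes), so 2000-06-21 through 2000-07-05; 2000-06-30 falls inside that range.
Step 2: the window is 23–43 days after 2000-06-30 (when Form R-1 is filed), so 2000-07-23 through 2000-08-12; done 2000-07-26 — within the window.
Step 3: 7 days after 2000-07-26 (when the investor circular is published) is 2000-08-02; 2000-08-01 is within that limit.
Step 4: 7 days after 2000-08-01 (when the supplementary schedule is filed) is 2000-08-08; 2000-08-02 is within that limit.
Step 5: the earliest permitted date is 33 days after 2000-08-02 (when the auditor's consent is delivered), i.e. 2000-09-04; done 2000-09-07 — permitted.
Step 6: the earliest permitted date is 26 days after 2000-09-23 (end of the 16-day hold period, which began when the website notice is posted on 2000-09-07), i.e. 2000-10-19; acted on 2000-10-06, 13 days prematurely.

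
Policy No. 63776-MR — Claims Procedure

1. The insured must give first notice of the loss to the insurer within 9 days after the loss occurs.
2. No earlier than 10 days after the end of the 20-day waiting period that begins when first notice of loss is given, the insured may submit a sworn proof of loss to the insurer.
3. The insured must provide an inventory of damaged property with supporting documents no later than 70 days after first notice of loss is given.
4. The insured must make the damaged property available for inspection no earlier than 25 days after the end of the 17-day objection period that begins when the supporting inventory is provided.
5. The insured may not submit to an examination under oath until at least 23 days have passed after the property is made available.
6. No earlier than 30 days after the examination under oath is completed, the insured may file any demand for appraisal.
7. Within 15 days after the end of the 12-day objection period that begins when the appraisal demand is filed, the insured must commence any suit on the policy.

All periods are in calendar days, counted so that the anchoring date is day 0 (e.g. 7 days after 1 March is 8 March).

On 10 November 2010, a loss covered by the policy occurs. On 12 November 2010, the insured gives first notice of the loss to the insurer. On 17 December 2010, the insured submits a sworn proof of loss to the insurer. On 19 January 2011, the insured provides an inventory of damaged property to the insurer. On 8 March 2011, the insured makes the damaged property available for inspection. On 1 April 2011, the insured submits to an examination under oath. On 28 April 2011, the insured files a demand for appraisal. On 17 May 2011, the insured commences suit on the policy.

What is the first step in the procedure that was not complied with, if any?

(1) due by 10 November 2010 + 9 days = 19 November 2010; done 12 November 2010 — timely.
(2) permitted from 2 December 2010 + 10 days = 12 December 2010 onward; done 17 December 2010, after the minimum wait.
(3) due by 12 November 2010 + 70 days = 21 January 2011; completed 19 January 2011, before the deadline.
(4) permitted from 5 February 2011 + 25 days = 2 March 2011 onward; done 8 March 2011, after the minimum wait.
(5) permitted from 8 March 2011 + 23 days = 31 March 2011 onward; done 1 April 2011 — permitted.
(6) permitted from 1 April 2011 + 30 days = 1 May 2011 onward; done 28 April 2011 — 3 days too early.
That is the first point of non-compliance.

Step 6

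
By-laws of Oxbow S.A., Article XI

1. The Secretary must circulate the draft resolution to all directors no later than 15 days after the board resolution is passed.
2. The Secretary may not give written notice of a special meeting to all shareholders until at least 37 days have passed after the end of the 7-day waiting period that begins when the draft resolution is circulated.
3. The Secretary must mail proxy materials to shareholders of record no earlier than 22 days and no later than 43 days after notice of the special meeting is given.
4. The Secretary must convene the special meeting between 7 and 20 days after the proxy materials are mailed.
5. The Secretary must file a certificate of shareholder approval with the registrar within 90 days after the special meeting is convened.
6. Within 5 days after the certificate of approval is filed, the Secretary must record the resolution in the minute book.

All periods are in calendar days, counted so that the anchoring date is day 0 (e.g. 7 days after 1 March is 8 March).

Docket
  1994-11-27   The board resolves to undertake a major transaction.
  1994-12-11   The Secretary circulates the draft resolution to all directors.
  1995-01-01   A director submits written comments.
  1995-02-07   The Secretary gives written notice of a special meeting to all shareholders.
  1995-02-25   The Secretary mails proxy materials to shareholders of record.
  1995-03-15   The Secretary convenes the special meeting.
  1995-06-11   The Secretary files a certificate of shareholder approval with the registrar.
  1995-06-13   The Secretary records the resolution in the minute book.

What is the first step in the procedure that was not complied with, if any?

(1) due by 1994-11-27 + 15 days = 1994-12-12; completed 1994-12-11, before the deadline.
(2) permitted from 1994-12-18 + 37 days = 1995-01-24 onward; done 1995-02-07 — permitted.
(3) the permitted window runs from 1995-02-07 + 22 = 1995-03-01 to 1995-02-07 + 43 = 1995-03-22; 1995-02-25 is 4 days too early.

Step 3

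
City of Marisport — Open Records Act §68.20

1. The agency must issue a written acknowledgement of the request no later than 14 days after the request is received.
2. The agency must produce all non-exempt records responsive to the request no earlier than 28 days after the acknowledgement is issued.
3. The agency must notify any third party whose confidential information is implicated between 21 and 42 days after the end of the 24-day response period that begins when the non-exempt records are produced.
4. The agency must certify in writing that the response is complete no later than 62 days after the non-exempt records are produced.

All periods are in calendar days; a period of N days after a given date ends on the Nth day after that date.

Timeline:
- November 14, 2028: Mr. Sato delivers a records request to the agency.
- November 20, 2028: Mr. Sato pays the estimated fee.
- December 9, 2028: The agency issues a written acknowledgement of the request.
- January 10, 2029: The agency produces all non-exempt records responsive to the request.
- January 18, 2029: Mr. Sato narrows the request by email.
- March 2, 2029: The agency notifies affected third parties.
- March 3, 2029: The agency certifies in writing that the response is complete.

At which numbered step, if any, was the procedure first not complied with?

Step 1: 14 days after November 14, 2028 (when the request is received) is November 28, 2028; done December 9, 2028 — 11 days late.

Step 1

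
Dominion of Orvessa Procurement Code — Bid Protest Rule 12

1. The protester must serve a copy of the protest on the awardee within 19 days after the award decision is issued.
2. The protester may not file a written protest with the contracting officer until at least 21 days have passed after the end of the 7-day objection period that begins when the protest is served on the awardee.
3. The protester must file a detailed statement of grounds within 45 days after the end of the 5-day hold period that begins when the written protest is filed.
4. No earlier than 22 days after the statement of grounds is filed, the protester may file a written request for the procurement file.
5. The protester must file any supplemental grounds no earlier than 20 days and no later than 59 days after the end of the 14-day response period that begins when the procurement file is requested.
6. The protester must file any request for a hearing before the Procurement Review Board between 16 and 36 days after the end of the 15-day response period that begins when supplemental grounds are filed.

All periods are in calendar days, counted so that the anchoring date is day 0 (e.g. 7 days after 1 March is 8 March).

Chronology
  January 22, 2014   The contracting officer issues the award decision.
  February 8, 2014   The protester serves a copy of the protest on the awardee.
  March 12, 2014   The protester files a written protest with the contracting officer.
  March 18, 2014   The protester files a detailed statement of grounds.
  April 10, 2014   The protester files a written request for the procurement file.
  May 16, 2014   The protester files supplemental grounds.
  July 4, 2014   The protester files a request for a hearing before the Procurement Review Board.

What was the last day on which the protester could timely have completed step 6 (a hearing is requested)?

July 6, 2014

Supplemental grounds are filed on May 16, 2014; the 15-day response period therefore ends May 31, 2014, and step 6 runs from that date. The window is 16–36 days after May 31, 2014; it closes on July 6, 2014.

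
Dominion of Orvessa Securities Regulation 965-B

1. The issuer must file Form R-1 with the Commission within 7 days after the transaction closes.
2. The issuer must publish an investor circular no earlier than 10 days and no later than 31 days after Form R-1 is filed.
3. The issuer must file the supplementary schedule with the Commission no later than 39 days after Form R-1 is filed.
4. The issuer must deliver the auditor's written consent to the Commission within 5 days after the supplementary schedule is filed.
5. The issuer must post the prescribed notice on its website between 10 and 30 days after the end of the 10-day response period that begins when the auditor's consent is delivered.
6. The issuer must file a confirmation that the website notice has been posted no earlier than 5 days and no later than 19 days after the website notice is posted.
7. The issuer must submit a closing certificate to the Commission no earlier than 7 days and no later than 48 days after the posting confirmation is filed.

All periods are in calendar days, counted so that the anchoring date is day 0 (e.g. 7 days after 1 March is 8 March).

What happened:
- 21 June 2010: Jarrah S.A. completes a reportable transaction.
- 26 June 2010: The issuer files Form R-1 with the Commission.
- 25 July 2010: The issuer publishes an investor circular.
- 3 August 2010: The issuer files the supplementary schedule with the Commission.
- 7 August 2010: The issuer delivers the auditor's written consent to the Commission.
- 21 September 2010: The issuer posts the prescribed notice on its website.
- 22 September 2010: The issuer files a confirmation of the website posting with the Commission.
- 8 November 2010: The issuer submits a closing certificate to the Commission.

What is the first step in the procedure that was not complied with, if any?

Step 5

Step 1: 7 days after 21 June 2010 (when the transaction closes) is 28 June 2010; done 26 June 2010 — timely.
Step 2: the window is 10–31 days after 26 June 2010 (when Form R-1 is filed), so 6 July 2010 through 27 July 2010; done 25 July 2010, which is between those dates.
Step 3: 39 days after 26 June 2010 (when Form R-1 is filed) is 4 August 2010; 3 August 2010 is within that limit.
Step 4: 5 days after 3 August 2010 (when the supplementary schedule is filed) is 8 August 2010; done 7 August 2010 — timely.
Step 5: the window is 10–30 days after 17 August 2010 (end of the 10-day response period, which began when the auditor's consent is delivered on 7 August 2010), so 27 August 2010 through 16 September 2010; 21 September 2010 is 5 days past the end of the window.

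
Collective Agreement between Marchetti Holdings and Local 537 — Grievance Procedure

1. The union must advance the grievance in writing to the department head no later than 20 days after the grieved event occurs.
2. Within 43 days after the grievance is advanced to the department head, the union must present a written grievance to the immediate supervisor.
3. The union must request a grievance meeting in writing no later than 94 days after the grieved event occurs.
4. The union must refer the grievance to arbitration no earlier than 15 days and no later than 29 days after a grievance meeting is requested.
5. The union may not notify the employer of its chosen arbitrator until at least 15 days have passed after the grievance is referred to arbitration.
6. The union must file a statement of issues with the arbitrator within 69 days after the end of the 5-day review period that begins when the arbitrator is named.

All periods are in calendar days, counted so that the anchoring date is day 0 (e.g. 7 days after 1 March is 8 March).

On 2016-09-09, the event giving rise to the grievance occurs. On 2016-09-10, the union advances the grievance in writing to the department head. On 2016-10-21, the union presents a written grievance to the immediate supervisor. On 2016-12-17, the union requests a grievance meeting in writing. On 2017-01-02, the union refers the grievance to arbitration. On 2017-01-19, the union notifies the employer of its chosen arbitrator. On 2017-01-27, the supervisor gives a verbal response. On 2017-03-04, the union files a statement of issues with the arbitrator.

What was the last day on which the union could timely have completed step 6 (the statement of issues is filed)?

The arbitrator is named on 2017-01-19; the 5-day review period therefore ends 2017-01-24, and step 6 runs from that date. 69 days after 2017-01-24 is 2017-04-03.

2017-04-03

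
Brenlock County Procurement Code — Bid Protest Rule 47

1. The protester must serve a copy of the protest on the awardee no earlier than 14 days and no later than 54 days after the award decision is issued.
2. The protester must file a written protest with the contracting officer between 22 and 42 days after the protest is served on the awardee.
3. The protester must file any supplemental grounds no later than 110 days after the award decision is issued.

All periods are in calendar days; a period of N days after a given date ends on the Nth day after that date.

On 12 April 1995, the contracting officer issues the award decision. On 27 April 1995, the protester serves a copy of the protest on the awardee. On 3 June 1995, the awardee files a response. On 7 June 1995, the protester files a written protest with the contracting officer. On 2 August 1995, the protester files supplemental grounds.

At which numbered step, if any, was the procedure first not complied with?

Step 3

Step 1 — 14 and 54 days from 12 April 1995 (when the award decision is issued) are 26 April 1995 and 5 June 1995 respectively; 27 April 1995 falls inside that range.
Step 2 — 22 and 42 days from 27 April 1995 (when the protest is served on the awardee) are 19 May 1995 and 8 June 1995 respectively; 7 June 1995 falls inside that range.
Step 3 — counting 110 days from 12 April 1995 (when the award decision is issued) gives a deadline of 31 July 1995; 2 August 1995 misses that deadline by 2 days.
The procedure was therefore not followed at step 3.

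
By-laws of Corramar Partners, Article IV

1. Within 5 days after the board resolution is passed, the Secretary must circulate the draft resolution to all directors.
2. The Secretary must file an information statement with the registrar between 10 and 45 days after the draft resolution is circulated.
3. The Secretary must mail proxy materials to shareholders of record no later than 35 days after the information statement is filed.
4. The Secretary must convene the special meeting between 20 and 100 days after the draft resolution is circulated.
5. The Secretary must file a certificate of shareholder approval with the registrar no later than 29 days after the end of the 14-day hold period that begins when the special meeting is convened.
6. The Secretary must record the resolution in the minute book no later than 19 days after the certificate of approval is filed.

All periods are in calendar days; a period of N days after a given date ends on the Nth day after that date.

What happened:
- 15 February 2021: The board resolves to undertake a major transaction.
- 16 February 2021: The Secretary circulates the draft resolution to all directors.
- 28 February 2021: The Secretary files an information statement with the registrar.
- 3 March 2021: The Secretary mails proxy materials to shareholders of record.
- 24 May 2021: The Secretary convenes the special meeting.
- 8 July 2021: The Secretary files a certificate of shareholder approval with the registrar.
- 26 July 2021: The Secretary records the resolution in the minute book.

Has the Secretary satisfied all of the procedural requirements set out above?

(1) due by 15 February 2021 + 5 days = 20 February 2021; 16 February 2021 is within that limit.
(2) the permitted window runs from 16 February 2021 + 10 = 26 February 2021 to 16 February 2021 + 45 = 2 April 2021; 28 February 2021 falls inside that range.
(3) due by 28 February 2021 + 35 days = 4 April 2021; completed 3 March 2021, before the deadline.
(4) the permitted window runs from 16 February 2021 + 20 = 8 March 2021 to 16 February 2021 + 100 = 27 May 2021; done 24 May 2021 — within the window.
(5) due by 7 June 2021 + 29 days = 6 July 2021; not done until 8 July 2021, 2 days after the deadline.
No need to go further; step 5 was not satisfied.

No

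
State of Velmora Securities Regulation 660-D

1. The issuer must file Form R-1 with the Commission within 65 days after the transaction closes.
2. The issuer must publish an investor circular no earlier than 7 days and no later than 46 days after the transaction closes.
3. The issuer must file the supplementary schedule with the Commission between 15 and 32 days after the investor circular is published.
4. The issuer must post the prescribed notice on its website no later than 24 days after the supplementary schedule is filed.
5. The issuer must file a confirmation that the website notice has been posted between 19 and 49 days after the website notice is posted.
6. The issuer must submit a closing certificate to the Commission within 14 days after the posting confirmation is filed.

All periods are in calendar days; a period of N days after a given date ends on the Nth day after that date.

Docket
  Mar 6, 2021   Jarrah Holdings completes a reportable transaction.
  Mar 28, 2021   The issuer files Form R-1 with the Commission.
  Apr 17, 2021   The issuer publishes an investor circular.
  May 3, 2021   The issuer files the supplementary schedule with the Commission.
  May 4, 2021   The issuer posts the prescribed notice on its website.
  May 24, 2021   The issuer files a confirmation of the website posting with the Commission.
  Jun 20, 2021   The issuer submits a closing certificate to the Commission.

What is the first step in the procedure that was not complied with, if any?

Step 6

(1) due by Mar 6, 2021 + 65 days = May 10, 2021; Mar 28, 2021 is within that limit.
(2) the permitted window runs from Mar 6, 2021 + 7 = Mar 13, 2021 to Mar 6, 2021 + 46 = Apr 21, 2021; done Apr 17, 2021, which is between those dates.
(3) the permitted window runs from Apr 17, 2021 + 15 = May 2, 2021 to Apr 17, 2021 + 32 = May 19, 2021; done May 3, 2021 — within the window.
(4) due by May 3, 2021 + 24 days = May 27, 2021; done May 4, 2021 — timely.
(5) the permitted window runs from May 4, 2021 + 19 = May 23, 2021 to May 4, 2021 + 49 = Jun 22, 2021; done May 24, 2021, which is between those dates.
(6) due by May 24, 2021 + 14 days = Jun 7, 2021; Jun 20, 2021 misses that deadline by 13 days.
That is the first point of non-compliance.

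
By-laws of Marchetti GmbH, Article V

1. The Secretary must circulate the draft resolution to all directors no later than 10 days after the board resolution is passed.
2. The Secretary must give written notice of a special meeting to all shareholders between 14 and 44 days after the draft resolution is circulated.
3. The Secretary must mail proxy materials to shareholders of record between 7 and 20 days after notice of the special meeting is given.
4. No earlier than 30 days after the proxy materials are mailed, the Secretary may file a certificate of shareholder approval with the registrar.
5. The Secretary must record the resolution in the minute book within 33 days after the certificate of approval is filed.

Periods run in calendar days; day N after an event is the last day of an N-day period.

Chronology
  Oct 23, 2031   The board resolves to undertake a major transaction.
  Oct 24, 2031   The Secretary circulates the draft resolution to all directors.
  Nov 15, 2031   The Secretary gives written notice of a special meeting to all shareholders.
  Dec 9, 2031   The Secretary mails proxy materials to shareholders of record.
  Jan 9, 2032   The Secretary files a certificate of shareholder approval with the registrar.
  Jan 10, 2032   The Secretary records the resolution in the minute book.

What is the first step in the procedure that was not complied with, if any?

(1) due by Oct 23, 2031 + 10 days = Nov 2, 2031; done Oct 24, 2031 — timely.
(2) the permitted window runs from Oct 24, 2031 + 14 = Nov 7, 2031 to Oct 24, 2031 + 44 = Dec 7, 2031; done Nov 15, 2031, which is between those dates.
(3) the permitted window runs from Nov 15, 2031 + 7 = Nov 22, 2031 to Nov 15, 2031 + 20 = Dec 5, 2031; Dec 9, 2031 is 4 days past the end of the window.
No need to go further; step 3 was not satisfied.

Step 3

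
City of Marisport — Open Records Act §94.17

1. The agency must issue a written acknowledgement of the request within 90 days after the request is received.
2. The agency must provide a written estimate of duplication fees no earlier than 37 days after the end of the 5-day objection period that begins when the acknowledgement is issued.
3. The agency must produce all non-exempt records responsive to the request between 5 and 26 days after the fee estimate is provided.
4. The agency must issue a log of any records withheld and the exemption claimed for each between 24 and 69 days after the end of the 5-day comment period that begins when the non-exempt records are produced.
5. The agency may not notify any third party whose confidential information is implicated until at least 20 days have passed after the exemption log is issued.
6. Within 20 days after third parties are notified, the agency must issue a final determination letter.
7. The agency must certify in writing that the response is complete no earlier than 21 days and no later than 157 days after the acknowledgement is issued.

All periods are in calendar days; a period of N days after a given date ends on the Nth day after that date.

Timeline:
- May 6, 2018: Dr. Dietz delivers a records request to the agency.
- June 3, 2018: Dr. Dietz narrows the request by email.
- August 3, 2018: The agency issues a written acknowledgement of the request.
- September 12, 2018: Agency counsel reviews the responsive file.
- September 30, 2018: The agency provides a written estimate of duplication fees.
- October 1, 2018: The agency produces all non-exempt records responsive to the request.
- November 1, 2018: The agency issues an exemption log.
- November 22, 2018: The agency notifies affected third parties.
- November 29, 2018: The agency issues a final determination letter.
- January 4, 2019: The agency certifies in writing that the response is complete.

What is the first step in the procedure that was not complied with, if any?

Step 3

Step 1: 90 days after May 6, 2018 (when the request is received) is August 4, 2018; completed August 3, 2018, before the deadline.
Step 2: the earliest permitted date is 37 days after August 8, 2018 (end of the 5-day objection period, which began when the acknowledgement is issued on August 3, 2018), i.e. September 14, 2018; done September 30, 2018, after the minimum wait.
Step 3: the window is 5–26 days after September 30, 2018 (when the fee estimate is provided), so October 5, 2018 through October 26, 2018; done October 1, 2018 — 4 days before the window opened.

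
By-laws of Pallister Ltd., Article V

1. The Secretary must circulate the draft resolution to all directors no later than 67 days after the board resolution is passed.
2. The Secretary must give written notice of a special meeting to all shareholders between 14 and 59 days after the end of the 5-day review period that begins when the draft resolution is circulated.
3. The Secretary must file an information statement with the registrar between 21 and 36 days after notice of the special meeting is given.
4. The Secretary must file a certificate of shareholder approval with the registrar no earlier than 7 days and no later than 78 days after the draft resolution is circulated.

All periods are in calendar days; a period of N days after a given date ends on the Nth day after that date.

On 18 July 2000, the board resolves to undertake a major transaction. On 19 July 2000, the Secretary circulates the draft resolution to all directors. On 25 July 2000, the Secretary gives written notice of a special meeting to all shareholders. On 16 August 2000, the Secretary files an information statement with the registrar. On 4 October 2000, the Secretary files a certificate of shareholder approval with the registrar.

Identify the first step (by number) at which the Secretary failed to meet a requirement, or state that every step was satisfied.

Step 1 — counting 67 days from 18 July 2000 (when the board resolution is passed) gives a deadline of 23 September 2000; completed 19 July 2000, before the deadline.
Step 2 — 14 and 59 days from 24 July 2000 (end of the 5-day review period, which began when the draft resolution is circulated on 19 July 2000) are 7 August 2000 and 21 September 2000 respectively; done 25 July 2000 — 13 days before the window opened.
The analysis stops there.

Step 2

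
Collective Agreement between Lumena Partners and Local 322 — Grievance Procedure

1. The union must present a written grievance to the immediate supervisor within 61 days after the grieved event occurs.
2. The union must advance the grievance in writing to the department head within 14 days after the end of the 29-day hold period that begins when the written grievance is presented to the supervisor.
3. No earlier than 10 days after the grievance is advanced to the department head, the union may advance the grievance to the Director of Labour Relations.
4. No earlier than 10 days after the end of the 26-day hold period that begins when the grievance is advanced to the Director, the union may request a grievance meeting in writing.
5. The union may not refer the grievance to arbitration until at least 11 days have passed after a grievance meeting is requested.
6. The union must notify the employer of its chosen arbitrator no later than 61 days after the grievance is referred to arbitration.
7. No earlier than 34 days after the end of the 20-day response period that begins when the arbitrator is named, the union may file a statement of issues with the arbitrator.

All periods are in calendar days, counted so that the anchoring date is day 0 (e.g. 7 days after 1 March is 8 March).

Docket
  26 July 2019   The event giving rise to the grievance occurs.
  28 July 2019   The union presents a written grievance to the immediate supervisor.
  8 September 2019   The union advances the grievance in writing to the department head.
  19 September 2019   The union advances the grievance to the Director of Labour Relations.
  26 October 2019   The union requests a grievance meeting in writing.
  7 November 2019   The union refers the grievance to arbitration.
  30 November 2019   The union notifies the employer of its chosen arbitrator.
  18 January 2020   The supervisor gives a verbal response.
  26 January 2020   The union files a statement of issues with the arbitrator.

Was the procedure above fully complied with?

Yes

Step 1 — counting 61 days from 26 July 2019 (when the grieved event occurs) gives a deadline of 25 September 2019; 28 July 2019 is within that limit.
Step 2 — counting 14 days from 26 August 2019 (end of the 29-day hold period, which began when the written grievance is presented to the supervisor on 28 July 2019) gives a deadline of 9 September 2019; 8 September 2019 is within that limit.
Step 3 — must wait 10 days from 8 September 2019 (when the grievance is advanced to the department head), so not before 18 September 2019; done 19 September 2019 — permitted.
Step 4 — must wait 10 days from 15 October 2019 (end of the 26-day hold period, which began when the grievance is advanced to the Director on 19 September 2019), so not before 25 October 2019; done 26 October 2019 — permitted.
Step 5 — must wait 11 days from 26 October 2019 (when a grievance meeting is requested), so not before 6 November 2019; done 7 November 2019, after the minimum wait.
Step 6 — counting 61 days from 7 November 2019 (when the grievance is referred to arbitration) gives a deadline of 7 January 2020; completed 30 November 2019, before the deadline.
Step 7 — must wait 34 days from 20 December 2019 (end of the 20-day response period, which began when the arbitrator is named on 30 November 2019), so not before 23 January 2020; done 26 January 2020, after the minimum wait.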